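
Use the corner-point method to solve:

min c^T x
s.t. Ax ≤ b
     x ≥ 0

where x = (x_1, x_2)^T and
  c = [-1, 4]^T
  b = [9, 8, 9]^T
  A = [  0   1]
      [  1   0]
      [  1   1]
Each vertex is the intersection of two constraint boundaries that also satisfies all remaining constraints:
  x_1 = 0 and x_2 = 0 → (0, 0)
  x_1 = 8 and x_2 = 0 → (8, 0)
  x_1 = 8 and x_1 + x_2 = 9 → (8, 1)
  x_2 = 9 and x_1 + x_2 = 9 → (0, 9)

Evaluating z = -x_1 + 4x_2 at each vertex:
  (0, 0): z = 0
  (8, 0): z = -8
  (8, 1): z = -4
  (0, 9): z = 36

The minimum is at (8, 0) with z = -8.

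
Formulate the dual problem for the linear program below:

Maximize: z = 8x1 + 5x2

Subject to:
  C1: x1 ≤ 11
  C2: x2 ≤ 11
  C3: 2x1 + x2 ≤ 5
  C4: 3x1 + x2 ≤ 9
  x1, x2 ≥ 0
Minimize: z = 11y1 + 11y2 + 5y3 + 9y4

Subject to:
  C1: -y1 - 2y3 - 3y4 ≤ -8
  C2: -y2 - y3 - y4 ≤ -5
  y1, y2, y3, y4 ≥ 0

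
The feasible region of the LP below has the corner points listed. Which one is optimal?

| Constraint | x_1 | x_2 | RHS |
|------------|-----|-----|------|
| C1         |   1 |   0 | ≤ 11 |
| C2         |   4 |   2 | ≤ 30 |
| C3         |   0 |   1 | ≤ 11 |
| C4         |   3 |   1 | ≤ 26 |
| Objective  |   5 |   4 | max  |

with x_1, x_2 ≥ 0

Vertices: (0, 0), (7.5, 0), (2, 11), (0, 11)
(2, 11) with z = 54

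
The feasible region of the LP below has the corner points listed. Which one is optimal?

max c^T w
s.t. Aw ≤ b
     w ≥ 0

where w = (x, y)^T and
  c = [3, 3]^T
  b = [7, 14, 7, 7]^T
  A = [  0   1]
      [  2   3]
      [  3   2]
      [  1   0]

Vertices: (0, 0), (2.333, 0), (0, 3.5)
(0, 3.5) with z = 10.5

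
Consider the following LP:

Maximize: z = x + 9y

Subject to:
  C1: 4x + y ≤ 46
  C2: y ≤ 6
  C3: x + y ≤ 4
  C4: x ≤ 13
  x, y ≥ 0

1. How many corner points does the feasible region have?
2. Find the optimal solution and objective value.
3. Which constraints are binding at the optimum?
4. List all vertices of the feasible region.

1. 3
2. x = 0, y = 4, z = 36
3. C3, x ≥ 0
4. (0, 0), (4, 0), (0, 4)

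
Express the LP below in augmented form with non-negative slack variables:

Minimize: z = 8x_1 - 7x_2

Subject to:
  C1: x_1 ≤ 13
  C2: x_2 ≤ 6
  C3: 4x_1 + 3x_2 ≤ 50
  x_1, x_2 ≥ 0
min z = 8x_1 - 7x_2

s.t.
  x_1 + s1 = 13
  x_2 + s2 = 6
  4x_1 + 3x_2 + s3 = 50
  x_1, x_2, s1, s2, s3 ≥ 0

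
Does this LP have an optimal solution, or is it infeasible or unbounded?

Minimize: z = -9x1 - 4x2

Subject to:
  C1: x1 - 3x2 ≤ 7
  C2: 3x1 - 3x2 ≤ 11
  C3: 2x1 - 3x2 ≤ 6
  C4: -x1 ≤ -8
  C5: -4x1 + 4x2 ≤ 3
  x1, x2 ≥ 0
Feasible point: (8, 5) satisfies every constraint, so the LP is feasible.
Direction d = (1, 1): for each constraint row a, a·d ≤ 0 —
  (1)(1) + (-3)(1) = -2 ≤ 0
  (3)(1) + (-3)(1) = 0 ≤ 0
  (2)(1) + (-3)(1) = -1 ≤ 0
  (-1)(1) + (0)(1) = -1 ≤ 0
  (-4)(1) + (4)(1) = 0 ≤ 0
and d ≥ 0, so (8, 5) + t·d stays feasible for every t ≥ 0. Along this ray z = -9x1 - 4x2 changes by -13 per unit t, so z → −∞.

Unbounded: there is a feasible ray along which z → −∞.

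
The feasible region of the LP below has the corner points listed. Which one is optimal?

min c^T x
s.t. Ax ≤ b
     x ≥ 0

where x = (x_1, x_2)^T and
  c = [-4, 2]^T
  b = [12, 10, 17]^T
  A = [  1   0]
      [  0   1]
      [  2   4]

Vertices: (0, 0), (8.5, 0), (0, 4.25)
Evaluating z = -4x_1 + 2x_2 at each vertex:
  (0, 0): z = 0
  (8.5, 0): z = -34
  (0, 4.25): z = 8.5

The smallest value is z = -34, attained at (8.5, 0).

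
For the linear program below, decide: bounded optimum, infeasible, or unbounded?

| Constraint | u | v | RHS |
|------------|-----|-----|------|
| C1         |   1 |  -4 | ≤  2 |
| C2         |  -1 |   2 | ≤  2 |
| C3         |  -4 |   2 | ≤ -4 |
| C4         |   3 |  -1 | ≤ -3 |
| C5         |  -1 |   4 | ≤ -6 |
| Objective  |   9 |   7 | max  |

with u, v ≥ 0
C1 requires u - 4v ≤ 2, while C5 (-u + 4v ≤ -6) is equivalent to u - 4v ≥ 6. Together they would need 6 ≤ u - 4v ≤ 2, which is impossible since 6 > 2. No point satisfies all constraints.

Infeasible — the constraint set is empty.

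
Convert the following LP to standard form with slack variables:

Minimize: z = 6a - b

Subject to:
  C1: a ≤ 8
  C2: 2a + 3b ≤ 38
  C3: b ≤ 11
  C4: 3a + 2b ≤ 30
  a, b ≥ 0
min z = 6a - b

s.t.
  a + s1 = 8
  2a + 3b + s2 = 38
  b + s3 = 11
  3a + 2b + s4 = 30
  a, b, s1, s2, s3, s4 ≥ 0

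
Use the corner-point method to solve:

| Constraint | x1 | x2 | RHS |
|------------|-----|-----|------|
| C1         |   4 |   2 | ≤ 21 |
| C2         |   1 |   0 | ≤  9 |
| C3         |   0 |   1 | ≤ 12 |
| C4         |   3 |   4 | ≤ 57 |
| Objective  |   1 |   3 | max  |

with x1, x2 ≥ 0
Each vertex is the intersection of two constraint boundaries that also satisfies all remaining constraints:
  x1 = 0 and x2 = 0 → (0, 0)
  4x1 + 2x2 = 21 and x2 = 0 → (5.25, 0)
  4x1 + 2x2 = 21 and x1 = 0 → (0, 10.5)

Evaluating z = x1 + 3x2 at each vertex:
  (0, 0): z = 0
  (5.25, 0): z = 5.25
  (0, 10.5): z = 31.5

The maximum is at (0, 10.5) with z = 31.5.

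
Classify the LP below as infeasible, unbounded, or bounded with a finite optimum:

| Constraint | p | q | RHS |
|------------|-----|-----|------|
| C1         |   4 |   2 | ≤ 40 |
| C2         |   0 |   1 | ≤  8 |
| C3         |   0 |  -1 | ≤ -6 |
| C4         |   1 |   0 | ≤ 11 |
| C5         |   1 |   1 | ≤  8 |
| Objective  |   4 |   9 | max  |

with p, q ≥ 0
The point (0, 8) satisfies every constraint, so the LP is feasible; the constraints give p ≤ 11 and q ≤ 8, which with p, q ≥ 0 keep the feasible region inside a bounded box. A feasible, bounded LP attains a finite optimum at a vertex.

Evaluating z = 4p + 9q at each vertex:
  (0, 6): z = 54
  (2, 6): z = 62
  (0, 8): z = 72

Bounded optimum: z* = 72 at (0, 8).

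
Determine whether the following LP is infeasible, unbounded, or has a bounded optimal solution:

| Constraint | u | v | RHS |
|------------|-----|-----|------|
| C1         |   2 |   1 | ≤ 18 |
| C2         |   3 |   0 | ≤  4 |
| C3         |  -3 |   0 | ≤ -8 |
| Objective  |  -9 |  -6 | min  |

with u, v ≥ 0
C2 requires 3u ≤ 4, while C3 (-3u ≤ -8) is equivalent to 3u ≥ 8. Together they would need 8 ≤ 3u ≤ 4, which is impossible since 8 > 4. No point satisfies all constraints.

The feasible region is empty; the LP is infeasible.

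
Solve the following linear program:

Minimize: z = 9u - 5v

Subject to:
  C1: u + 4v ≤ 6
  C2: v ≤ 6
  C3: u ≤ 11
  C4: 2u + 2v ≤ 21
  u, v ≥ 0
Each vertex is the intersection of two constraint boundaries that also satisfies all remaining constraints:
  u = 0 and v = 0 → (0, 0)
  u + 4v = 6 and v = 0 → (6, 0)
  u + 4v = 6 and u = 0 → (0, 1.5)

Evaluating z = 9u - 5v at each vertex:
  (0, 0): z = 0
  (6, 0): z = 54
  (0, 1.5): z = -7.5

The minimum is at (0, 1.5) with z = -7.5.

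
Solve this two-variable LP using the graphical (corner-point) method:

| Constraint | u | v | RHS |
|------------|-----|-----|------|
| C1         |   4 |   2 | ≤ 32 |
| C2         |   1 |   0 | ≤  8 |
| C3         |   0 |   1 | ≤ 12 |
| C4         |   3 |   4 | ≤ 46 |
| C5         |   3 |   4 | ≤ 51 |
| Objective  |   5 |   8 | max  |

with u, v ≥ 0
u = 0, v = 11.5, z = 92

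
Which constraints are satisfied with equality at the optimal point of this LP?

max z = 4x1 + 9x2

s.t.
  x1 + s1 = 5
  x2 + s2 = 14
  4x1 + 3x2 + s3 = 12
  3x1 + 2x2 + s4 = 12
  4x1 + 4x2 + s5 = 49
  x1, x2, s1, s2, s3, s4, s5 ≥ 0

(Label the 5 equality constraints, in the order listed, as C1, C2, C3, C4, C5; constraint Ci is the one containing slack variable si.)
Optimal: x1 = 0, x2 = 4
Slack at optimum:
  C1: slack = 5
  C2: slack = 10
  C3: slack = 0 (binding)
  C4: slack = 4
  C5: slack = 33
  x1 ≥ 0: x1 = 0 (binding)
  x2 ≥ 0: x2 = 4
Binding constraints: C3, x1 ≥ 0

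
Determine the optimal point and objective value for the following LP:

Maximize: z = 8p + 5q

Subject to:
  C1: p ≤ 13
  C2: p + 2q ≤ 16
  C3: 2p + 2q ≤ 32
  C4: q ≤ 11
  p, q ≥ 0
Each vertex is the intersection of two constraint boundaries that also satisfies all remaining constraints:
  p = 0 and q = 0 → (0, 0)
  p = 13 and q = 0 → (13, 0)
  p = 13 and p + 2q = 16 → (13, 1.5)
  p + 2q = 16 and p = 0 → (0, 8)

Evaluating z = 8p + 5q at each vertex:
  (0, 0): z = 0
  (13, 0): z = 104
  (13, 1.5): z = 111.5
  (0, 8): z = 40

The maximum is at (13, 1.5) with z = 111.5.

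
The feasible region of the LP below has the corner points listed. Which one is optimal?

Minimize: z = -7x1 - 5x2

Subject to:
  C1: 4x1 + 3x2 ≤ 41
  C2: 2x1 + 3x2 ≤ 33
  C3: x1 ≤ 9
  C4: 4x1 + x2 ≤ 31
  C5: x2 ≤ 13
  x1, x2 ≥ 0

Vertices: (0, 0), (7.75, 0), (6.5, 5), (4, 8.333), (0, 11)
Evaluating z = -7x1 - 5x2 at each vertex:
  (0, 0): z = 0
  (7.75, 0): z = -54.25
  (6.5, 5): z = -70.5
  (4, 8.333): z = -69.67
  (0, 11): z = -55

The smallest value is z = -70.5, attained at (6.5, 5).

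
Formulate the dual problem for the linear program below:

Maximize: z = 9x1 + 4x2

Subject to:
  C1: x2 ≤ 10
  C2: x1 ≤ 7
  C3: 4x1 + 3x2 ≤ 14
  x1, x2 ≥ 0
Minimize: z = 10y1 + 7y2 + 14y3

Subject to:
  C1: -y2 - 4y3 ≤ -9
  C2: -y1 - 3y3 ≤ -4
  y1, y2, y3 ≥ 0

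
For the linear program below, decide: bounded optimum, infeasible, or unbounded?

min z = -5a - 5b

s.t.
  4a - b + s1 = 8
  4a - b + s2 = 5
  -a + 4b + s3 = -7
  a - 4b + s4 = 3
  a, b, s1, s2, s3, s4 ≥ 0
The row a - 4b + s4 = 3 with s4 ≥ 0 requires a - 4b ≤ 3, while the row -a + 4b + s3 = -7 with s3 ≥ 0 is equivalent to a - 4b ≥ 7. Together they would need 7 ≤ a - 4b ≤ 3, which is impossible since 7 > 3. No point satisfies all constraints.

Infeasible — the constraint set is empty.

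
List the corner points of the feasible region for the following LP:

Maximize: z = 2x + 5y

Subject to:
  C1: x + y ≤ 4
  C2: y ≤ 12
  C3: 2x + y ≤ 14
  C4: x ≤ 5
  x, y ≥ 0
Each vertex is the intersection of two constraint boundaries that also satisfies all remaining constraints:
  x = 0 and y = 0 → (0, 0)
  x + y = 4 and y = 0 → (4, 0)
  x + y = 4 and x = 0 → (0, 4)

Vertices: (0, 0), (4, 0), (0, 4)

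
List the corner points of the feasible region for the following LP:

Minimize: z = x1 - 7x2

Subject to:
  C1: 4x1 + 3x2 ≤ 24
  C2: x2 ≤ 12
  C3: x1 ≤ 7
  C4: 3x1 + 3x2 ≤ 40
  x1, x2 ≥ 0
Each vertex is the intersection of two constraint boundaries that also satisfies all remaining constraints:
  x1 = 0 and x2 = 0 → (0, 0)
  4x1 + 3x2 = 24 and x2 = 0 → (6, 0)
  4x1 + 3x2 = 24 and x1 = 0 → (0, 8)

Vertices: (0, 0), (6, 0), (0, 8)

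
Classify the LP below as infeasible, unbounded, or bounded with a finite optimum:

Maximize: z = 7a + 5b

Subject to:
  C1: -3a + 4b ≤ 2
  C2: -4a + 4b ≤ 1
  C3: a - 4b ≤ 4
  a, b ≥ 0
Feasible point: (0, 0) satisfies every constraint, so the LP is feasible.
Direction d = (4, 3): for each constraint row a, a·d ≤ 0 —
  (-3)(4) + (4)(3) = 0 ≤ 0
  (-4)(4) + (4)(3) = -4 ≤ 0
  (1)(4) + (-4)(3) = -8 ≤ 0
and d ≥ 0, so (0, 0) + t·d stays feasible for every t ≥ 0. Along this ray z = 7a + 5b changes by 43 per unit t, so z → +∞.

Unbounded: there is a feasible ray along which z → +∞.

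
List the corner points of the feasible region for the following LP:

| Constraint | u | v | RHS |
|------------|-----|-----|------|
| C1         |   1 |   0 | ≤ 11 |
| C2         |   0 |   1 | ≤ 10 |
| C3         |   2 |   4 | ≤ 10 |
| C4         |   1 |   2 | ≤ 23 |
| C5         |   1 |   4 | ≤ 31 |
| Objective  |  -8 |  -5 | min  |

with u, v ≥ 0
Each vertex is the intersection of two constraint boundaries that also satisfies all remaining constraints:
  u = 0 and v = 0 → (0, 0)
  2u + 4v = 10 and v = 0 → (5, 0)
  2u + 4v = 10 and u = 0 → (0, 2.5)

Vertices: (0, 0), (5, 0), (0, 2.5)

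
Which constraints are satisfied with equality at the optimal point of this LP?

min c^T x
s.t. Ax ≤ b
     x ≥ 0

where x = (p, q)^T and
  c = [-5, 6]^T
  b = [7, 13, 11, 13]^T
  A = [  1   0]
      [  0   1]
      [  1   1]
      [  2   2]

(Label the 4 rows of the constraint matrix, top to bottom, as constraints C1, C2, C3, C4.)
Optimal: p = 6.5, q = 0
Binding: C4, q ≥ 0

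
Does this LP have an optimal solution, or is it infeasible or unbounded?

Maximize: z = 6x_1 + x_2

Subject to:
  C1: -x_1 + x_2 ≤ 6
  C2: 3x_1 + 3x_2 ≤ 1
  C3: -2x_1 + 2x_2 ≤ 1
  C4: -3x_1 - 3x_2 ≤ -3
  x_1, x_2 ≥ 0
C2 requires 3x_1 + 3x_2 ≤ 1, while C4 (-3x_1 - 3x_2 ≤ -3) is equivalent to 3x_1 + 3x_2 ≥ 3. Together they would need 3 ≤ 3x_1 + 3x_2 ≤ 1, which is impossible since 3 > 1. No point satisfies all constraints.

Infeasible: no point satisfies all constraints simultaneously.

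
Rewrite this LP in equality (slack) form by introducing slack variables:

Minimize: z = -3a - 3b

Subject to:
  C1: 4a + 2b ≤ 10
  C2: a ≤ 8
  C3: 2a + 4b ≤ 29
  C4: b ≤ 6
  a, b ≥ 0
min z = -3a - 3b

s.t.
  4a + 2b + s1 = 10
  a + s2 = 8
  2a + 4b + s3 = 29
  b + s4 = 6
  a, b, s1, s2, s3, s4 ≥ 0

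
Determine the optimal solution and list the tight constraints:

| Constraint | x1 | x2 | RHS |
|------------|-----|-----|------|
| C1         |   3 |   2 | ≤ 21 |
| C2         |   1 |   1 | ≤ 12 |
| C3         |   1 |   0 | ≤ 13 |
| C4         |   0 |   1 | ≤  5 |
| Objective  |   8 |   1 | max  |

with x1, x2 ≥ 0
Optimal: x1 = 7, x2 = 0
Binding: C1, x2 ≥ 0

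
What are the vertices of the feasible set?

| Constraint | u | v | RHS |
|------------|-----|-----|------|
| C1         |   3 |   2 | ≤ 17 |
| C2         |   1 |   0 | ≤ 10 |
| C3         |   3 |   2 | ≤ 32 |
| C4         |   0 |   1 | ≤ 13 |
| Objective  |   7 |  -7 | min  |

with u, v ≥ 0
Each vertex is the intersection of two constraint boundaries that also satisfies all remaining constraints:
  u = 0 and v = 0 → (0, 0)
  3u + 2v = 17 and v = 0 → (5.667, 0)
  3u + 2v = 17 and u = 0 → (0, 8.5)

Vertices: (0, 0), (5.667, 0), (0, 8.5)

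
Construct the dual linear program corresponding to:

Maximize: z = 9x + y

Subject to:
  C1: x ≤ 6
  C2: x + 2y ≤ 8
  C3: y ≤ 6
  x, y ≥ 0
Minimize: z = 6y1 + 8y2 + 6y3

Subject to:
  C1: -y1 - y2 ≤ -9
  C2: -2y2 - y3 ≤ -1
  y1, y2, y3 ≥ 0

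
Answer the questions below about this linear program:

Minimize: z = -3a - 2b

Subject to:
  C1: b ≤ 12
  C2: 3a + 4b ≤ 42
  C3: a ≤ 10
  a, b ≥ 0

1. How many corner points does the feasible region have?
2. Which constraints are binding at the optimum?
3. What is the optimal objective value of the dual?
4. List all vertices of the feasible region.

1. 4
2. C2, C3
3. -36 (by strong duality, equal to the primal optimum)
4. (0, 0), (10, 0), (10, 3), (0, 10.5)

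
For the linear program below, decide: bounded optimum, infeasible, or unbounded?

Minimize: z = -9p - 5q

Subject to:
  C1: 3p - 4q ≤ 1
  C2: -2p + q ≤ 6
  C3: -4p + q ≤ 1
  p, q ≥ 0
Feasible point: (0, 0) satisfies every constraint, so the LP is feasible.
Direction d = (1, 1): for each constraint row a, a·d ≤ 0 —
  (3)(1) + (-4)(1) = -1 ≤ 0
  (-2)(1) + (1)(1) = -1 ≤ 0
  (-4)(1) + (1)(1) = -3 ≤ 0
and d ≥ 0, so (0, 0) + t·d stays feasible for every t ≥ 0. Along this ray z = -9p - 5q changes by -14 per unit t, so z → −∞.

Unbounded — the objective can decrease without bound over the feasible region.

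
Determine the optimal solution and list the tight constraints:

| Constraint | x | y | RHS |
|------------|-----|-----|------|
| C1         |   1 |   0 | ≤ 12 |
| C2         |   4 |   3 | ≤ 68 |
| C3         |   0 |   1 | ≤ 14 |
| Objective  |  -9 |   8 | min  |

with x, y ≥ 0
Optimal: x = 12, y = 0
Binding: C1, y ≥ 0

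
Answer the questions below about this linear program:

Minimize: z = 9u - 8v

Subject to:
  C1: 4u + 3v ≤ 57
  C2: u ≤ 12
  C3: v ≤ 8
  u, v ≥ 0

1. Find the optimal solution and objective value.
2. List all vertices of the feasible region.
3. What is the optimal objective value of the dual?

1. u = 0, v = 8, z = -64
2. (0, 0), (12, 0), (12, 3), (8.25, 8), (0, 8)
3. -64 (by strong duality, equal to the primal optimum)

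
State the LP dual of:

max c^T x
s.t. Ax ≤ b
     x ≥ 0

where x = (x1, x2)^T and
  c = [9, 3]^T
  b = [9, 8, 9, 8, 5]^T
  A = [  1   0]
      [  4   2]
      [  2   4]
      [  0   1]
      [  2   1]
Minimize: z = 9y1 + 8y2 + 9y3 + 8y4 + 5y5

Subject to:
  C1: -y1 - 4y2 - 2y3 - 2y5 ≤ -9
  C2: -2y2 - 4y3 - y4 - y5 ≤ -3
  y1, y2, y3, y4, y5 ≥ 0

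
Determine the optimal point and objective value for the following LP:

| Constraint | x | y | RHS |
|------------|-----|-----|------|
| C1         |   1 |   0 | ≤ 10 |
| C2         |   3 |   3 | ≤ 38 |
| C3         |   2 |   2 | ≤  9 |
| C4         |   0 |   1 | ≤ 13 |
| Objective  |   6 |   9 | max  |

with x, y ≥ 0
Each vertex is the intersection of two constraint boundaries that also satisfies all remaining constraints:
  x = 0 and y = 0 → (0, 0)
  2x + 2y = 9 and y = 0 → (4.5, 0)
  2x + 2y = 9 and x = 0 → (0, 4.5)

Evaluating z = 6x + 9y at each vertex:
  (0, 0): z = 0
  (4.5, 0): z = 27
  (0, 4.5): z = 40.5

The maximum is at (0, 4.5) with z = 40.5.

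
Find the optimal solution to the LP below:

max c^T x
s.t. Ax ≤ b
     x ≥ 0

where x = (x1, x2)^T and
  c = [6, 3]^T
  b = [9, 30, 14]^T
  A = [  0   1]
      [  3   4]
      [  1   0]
Each vertex is the intersection of two constraint boundaries that also satisfies all remaining constraints:
  x1 = 0 and x2 = 0 → (0, 0)
  3x1 + 4x2 = 30 and x2 = 0 → (10, 0)
  3x1 + 4x2 = 30 and x1 = 0 → (0, 7.5)

Evaluating z = 6x1 + 3x2 at each vertex:
  (0, 0): z = 0
  (10, 0): z = 60
  (0, 7.5): z = 22.5

The maximum is at (10, 0) with z = 60.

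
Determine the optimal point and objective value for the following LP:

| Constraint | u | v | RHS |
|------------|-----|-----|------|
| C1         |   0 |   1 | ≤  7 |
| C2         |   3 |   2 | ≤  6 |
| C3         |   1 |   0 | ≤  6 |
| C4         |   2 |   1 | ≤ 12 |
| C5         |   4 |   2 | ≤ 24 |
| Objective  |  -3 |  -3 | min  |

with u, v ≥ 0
Each vertex is the intersection of two constraint boundaries that also satisfies all remaining constraints:
  u = 0 and v = 0 → (0, 0)
  3u + 2v = 6 and v = 0 → (2, 0)
  3u + 2v = 6 and u = 0 → (0, 3)

Evaluating z = -3u - 3v at each vertex:
  (0, 0): z = 0
  (2, 0): z = -6
  (0, 3): z = -9

The minimum is at (0, 3) with z = -9.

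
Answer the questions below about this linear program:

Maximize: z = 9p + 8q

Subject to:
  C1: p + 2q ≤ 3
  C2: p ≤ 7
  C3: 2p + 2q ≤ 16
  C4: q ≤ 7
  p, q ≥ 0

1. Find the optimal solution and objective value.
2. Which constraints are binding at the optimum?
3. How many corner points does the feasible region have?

1. p = 3, q = 0, z = 27
2. C1, q ≥ 0
3. 3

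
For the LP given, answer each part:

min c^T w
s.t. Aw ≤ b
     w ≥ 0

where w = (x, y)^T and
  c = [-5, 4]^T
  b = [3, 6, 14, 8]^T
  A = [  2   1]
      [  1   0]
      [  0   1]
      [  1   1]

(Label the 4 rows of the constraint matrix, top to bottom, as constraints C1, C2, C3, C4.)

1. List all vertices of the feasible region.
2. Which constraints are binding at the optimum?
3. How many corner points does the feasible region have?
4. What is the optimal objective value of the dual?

1. (0, 0), (1.5, 0), (0, 3)
2. C1, y ≥ 0
3. 3
4. -7.5 (by strong duality, equal to the primal optimum)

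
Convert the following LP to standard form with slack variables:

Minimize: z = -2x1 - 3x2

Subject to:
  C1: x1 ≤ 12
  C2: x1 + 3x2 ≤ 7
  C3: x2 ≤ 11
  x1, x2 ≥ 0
min z = -2x1 - 3x2

s.t.
  x1 + s1 = 12
  x1 + 3x2 + s2 = 7
  x2 + s3 = 11
  x1, x2, s1, s2, s3 ≥ 0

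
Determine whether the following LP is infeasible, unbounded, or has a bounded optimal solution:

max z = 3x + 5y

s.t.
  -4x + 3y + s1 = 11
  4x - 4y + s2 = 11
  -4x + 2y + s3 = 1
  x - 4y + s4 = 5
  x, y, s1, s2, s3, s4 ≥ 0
Feasible point: (0, 0) satisfies every constraint, so the LP is feasible.
Direction d = (1, 1): for each constraint row a, a·d ≤ 0 —
  (-4)(1) + (3)(1) = -1 ≤ 0
  (4)(1) + (-4)(1) = 0 ≤ 0
  (-4)(1) + (2)(1) = -2 ≤ 0
  (1)(1) + (-4)(1) = -3 ≤ 0
and d ≥ 0, so (0, 0) + t·d stays feasible for every t ≥ 0. Along this ray z = 3x + 5y changes by 8 per unit t, so z → +∞.

Unbounded — the objective can increase without bound over the feasible region.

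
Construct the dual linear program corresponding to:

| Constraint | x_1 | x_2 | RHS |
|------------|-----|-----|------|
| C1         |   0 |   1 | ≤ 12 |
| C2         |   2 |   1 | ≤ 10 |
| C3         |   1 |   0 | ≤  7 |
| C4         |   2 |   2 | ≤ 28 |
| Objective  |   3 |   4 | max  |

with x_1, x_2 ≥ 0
Minimize: z = 12y1 + 10y2 + 7y3 + 28y4

Subject to:
  C1: -2y2 - y3 - 2y4 ≤ -3
  C2: -y1 - y2 - 2y4 ≤ -4
  y1, y2, y3, y4 ≥ 0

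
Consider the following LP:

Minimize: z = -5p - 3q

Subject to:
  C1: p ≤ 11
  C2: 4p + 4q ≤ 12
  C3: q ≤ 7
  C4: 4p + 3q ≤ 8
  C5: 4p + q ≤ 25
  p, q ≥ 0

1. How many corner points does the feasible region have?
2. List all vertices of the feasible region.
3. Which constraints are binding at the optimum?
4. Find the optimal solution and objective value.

1. 3
2. (0, 0), (2, 0), (0, 2.667)
3. C4, q ≥ 0
4. p = 2, q = 0, z = -10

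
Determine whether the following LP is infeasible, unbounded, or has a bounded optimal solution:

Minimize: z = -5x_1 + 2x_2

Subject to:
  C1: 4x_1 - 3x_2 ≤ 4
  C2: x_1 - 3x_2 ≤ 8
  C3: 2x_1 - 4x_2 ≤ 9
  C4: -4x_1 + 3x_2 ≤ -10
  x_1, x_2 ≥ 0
C1 requires 4x_1 - 3x_2 ≤ 4, while C4 (-4x_1 + 3x_2 ≤ -10) is equivalent to 4x_1 - 3x_2 ≥ 10. Together they would need 10 ≤ 4x_1 - 3x_2 ≤ 4, which is impossible since 10 > 4. No point satisfies all constraints.

Infeasible — the constraint set is empty.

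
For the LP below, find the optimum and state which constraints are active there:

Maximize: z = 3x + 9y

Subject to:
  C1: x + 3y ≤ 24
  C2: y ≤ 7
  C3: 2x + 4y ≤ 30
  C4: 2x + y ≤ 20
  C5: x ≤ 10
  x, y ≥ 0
Optimal: x = 1, y = 7
Slack at optimum:
  C1: slack = 2
  C2: slack = 0 (binding)
  C3: slack = 0 (binding)
  C4: slack = 11
  C5: slack = 9
  x ≥ 0: x = 1
  y ≥ 0: y = 7
Binding constraints: C2, C3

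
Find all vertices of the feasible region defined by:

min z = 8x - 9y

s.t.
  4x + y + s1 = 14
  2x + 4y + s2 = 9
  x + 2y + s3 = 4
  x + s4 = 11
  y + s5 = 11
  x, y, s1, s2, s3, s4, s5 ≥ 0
Each vertex is the intersection of two constraint boundaries that also satisfies all remaining constraints:
  x = 0 and y = 0 → (0, 0)
  4x + y = 14 and y = 0 → (3.5, 0)
  4x + y = 14 and x + 2y = 4 → (3.429, 0.2857)
  x + 2y = 4 and x = 0 → (0, 2)

Vertices: (0, 0), (3.5, 0), (3.429, 0.2857), (0, 2)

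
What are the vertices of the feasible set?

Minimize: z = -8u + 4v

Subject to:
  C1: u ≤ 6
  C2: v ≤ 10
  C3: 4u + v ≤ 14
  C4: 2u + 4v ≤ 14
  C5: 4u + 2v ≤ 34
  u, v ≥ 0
Each vertex is the intersection of two constraint boundaries that also satisfies all remaining constraints:
  u = 0 and v = 0 → (0, 0)
  4u + v = 14 and v = 0 → (3.5, 0)
  4u + v = 14 and 2u + 4v = 14 → (3, 2)
  2u + 4v = 14 and u = 0 → (0, 3.5)

Vertices: (0, 0), (3.5, 0), (3, 2), (0, 3.5)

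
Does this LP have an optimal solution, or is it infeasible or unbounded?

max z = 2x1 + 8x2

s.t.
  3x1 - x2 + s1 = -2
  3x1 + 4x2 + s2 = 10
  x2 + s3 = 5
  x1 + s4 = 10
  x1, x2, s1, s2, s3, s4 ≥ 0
The point (0, 2.5) satisfies every constraint, so the LP is feasible; the constraints give x1 ≤ 10 and x2 ≤ 5, which with x1, x2 ≥ 0 keep the feasible region inside a bounded box. A feasible, bounded LP attains a finite optimum at a vertex.

Evaluating z = 2x1 + 8x2 at each vertex:
  (0, 2): z = 16
  (0.1333, 2.4): z = 19.47
  (0, 2.5): z = 20

Bounded optimum: z* = 20 at (0, 2.5).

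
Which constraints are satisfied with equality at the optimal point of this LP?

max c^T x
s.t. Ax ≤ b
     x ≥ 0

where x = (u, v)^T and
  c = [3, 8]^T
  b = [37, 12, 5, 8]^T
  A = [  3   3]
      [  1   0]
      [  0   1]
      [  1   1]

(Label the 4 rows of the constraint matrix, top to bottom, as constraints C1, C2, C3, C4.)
Optimal: u = 3, v = 5
Binding: C3, C4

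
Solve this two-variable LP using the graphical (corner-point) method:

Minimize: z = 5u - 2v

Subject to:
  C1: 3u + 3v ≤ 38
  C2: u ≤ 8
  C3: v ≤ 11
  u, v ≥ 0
u = 0, v = 11, z = -22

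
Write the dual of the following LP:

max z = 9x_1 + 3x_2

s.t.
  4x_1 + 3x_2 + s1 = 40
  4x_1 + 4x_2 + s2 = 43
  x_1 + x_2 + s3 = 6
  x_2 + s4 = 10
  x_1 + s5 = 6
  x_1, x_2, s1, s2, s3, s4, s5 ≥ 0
Minimize: z = 40y1 + 43y2 + 6y3 + 10y4 + 6y5

Subject to:
  C1: -4y1 - 4y2 - y3 - y5 ≤ -9
  C2: -3y1 - 4y2 - y3 - y4 ≤ -3
  y1, y2, y3, y4, y5 ≥ 0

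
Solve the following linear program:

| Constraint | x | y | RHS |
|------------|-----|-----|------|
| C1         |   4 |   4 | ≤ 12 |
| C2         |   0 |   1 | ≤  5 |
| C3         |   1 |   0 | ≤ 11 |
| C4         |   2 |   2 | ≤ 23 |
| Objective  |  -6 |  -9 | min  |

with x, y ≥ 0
x = 0, y = 3, z = -27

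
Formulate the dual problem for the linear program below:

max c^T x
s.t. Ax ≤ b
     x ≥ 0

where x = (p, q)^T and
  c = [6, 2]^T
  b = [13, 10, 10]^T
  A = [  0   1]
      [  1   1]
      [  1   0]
Minimize: z = 13y1 + 10y2 + 10y3

Subject to:
  C1: -y2 - y3 ≤ -6
  C2: -y1 - y2 ≤ -2
  y1, y2, y3 ≥ 0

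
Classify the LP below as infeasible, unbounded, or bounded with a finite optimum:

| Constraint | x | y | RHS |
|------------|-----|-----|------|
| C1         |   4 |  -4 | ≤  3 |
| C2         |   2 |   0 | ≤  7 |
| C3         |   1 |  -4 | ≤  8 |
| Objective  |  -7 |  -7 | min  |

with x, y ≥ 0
Feasible point: (0, 0) satisfies every constraint, so the LP is feasible.
Direction d = (0, 1): for each constraint row a, a·d ≤ 0 —
  (4)(0) + (-4)(1) = -4 ≤ 0
  (2)(0) + (0)(1) = 0 ≤ 0
  (1)(0) + (-4)(1) = -4 ≤ 0
and d ≥ 0, so (0, 0) + t·d stays feasible for every t ≥ 0. Along this ray z = -7x - 7y changes by -7 per unit t, so z → −∞.

The LP is unbounded; z can be made arbitrarily small.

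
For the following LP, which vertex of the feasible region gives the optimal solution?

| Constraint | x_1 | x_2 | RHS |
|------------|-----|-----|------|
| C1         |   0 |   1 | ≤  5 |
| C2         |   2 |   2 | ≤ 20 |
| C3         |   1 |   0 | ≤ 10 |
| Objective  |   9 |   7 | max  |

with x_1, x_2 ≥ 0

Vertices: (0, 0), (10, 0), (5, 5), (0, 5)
Evaluating z = 9x_1 + 7x_2 at each vertex:
  (0, 0): z = 0
  (10, 0): z = 90
  (5, 5): z = 80
  (0, 5): z = 35

The largest value is z = 90, attained at (10, 0).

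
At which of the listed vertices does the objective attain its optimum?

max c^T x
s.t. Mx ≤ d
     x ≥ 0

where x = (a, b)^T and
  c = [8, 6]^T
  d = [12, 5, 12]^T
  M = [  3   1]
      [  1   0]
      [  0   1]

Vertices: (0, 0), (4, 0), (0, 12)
(0, 12) with z = 72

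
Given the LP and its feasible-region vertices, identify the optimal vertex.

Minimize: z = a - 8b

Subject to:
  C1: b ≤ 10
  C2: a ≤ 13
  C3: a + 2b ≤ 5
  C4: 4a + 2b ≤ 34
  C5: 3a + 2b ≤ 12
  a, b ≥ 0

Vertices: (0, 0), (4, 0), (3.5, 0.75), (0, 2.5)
Evaluating z = a - 8b at each vertex:
  (0, 0): z = 0
  (4, 0): z = 4
  (3.5, 0.75): z = -2.5
  (0, 2.5): z = -20

The smallest value is z = -20, attained at (0, 2.5).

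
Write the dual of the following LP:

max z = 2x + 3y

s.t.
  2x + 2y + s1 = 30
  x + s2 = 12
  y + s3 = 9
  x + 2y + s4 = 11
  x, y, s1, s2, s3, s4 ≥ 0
Minimize: z = 30y1 + 12y2 + 9y3 + 11y4

Subject to:
  C1: -2y1 - y2 - y4 ≤ -2
  C2: -2y1 - y3 - 2y4 ≤ -3
  y1, y2, y3, y4 ≥ 0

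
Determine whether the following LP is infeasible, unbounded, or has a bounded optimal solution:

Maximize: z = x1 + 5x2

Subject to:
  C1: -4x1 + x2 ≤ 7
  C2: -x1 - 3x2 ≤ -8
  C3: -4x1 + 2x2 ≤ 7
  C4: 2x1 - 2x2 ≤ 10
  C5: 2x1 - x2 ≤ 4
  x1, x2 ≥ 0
Feasible point: (0, 3) satisfies every constraint, so the LP is feasible.
Direction d = (1, 2): for each constraint row a, a·d ≤ 0 —
  (-4)(1) + (1)(2) = -2 ≤ 0
  (-1)(1) + (-3)(2) = -7 ≤ 0
  (-4)(1) + (2)(2) = 0 ≤ 0
  (2)(1) + (-2)(2) = -2 ≤ 0
  (2)(1) + (-1)(2) = 0 ≤ 0
and d ≥ 0, so (0, 3) + t·d stays feasible for every t ≥ 0. Along this ray z = x1 + 5x2 changes by 11 per unit t, so z → +∞.

Unbounded: there is a feasible ray along which z → +∞.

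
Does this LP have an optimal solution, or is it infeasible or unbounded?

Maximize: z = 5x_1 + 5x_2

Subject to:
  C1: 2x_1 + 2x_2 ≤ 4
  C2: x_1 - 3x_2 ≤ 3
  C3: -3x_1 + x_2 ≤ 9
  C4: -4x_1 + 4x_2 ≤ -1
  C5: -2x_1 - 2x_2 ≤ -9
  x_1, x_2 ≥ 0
C1 requires 2x_1 + 2x_2 ≤ 4, while C5 (-2x_1 - 2x_2 ≤ -9) is equivalent to 2x_1 + 2x_2 ≥ 9. Together they would need 9 ≤ 2x_1 + 2x_2 ≤ 4, which is impossible since 9 > 4. No point satisfies all constraints.

Infeasible — the constraint set is empty.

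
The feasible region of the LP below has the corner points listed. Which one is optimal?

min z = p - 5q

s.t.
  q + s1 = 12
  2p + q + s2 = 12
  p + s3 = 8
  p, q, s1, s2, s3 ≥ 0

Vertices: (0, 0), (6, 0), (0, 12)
(0, 12) with z = -60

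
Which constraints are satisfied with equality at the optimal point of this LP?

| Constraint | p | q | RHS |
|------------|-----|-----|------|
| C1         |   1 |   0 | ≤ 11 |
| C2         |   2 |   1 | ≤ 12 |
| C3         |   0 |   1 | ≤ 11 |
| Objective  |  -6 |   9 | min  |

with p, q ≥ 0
Optimal: p = 6, q = 0
Slack at optimum:
  C1: slack = 5
  C2: slack = 0 (binding)
  C3: slack = 11
  p ≥ 0: p = 6
  q ≥ 0: q = 0 (binding)
Binding constraints: C2, q ≥ 0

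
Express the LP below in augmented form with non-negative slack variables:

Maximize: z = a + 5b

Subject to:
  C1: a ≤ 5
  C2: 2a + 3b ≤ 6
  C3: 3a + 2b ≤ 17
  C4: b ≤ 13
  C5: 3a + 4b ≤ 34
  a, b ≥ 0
max z = a + 5b

s.t.
  a + s1 = 5
  2a + 3b + s2 = 6
  3a + 2b + s3 = 17
  b + s4 = 13
  3a + 4b + s5 = 34
  a, b, s1, s2, s3, s4, s5 ≥ 0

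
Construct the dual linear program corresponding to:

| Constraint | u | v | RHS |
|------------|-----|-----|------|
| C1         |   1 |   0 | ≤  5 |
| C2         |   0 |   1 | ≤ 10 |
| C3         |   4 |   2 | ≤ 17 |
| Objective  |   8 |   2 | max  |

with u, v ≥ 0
Minimize: z = 5y1 + 10y2 + 17y3

Subject to:
  C1: -y1 - 4y3 ≤ -8
  C2: -y2 - 2y3 ≤ -2
  y1, y2, y3 ≥ 0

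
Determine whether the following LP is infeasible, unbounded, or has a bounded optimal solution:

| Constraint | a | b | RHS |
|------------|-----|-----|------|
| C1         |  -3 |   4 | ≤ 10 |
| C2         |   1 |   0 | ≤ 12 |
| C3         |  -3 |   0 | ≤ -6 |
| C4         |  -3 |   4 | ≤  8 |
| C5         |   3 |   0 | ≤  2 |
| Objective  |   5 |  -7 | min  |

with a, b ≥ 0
C5 requires 3a ≤ 2, while C3 (-3a ≤ -6) is equivalent to 3a ≥ 6. Together they would need 6 ≤ 3a ≤ 2, which is impossible since 6 > 2. No point satisfies all constraints.

Infeasible: no point satisfies all constraints simultaneously.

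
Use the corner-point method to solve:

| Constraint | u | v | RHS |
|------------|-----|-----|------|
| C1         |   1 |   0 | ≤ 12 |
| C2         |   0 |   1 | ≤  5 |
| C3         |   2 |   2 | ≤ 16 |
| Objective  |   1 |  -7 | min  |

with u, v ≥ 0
u = 0, v = 5, z = -35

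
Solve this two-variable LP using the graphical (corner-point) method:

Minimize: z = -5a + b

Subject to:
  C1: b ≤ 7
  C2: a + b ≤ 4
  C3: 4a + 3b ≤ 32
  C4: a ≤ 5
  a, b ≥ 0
a = 4, b = 0, z = -20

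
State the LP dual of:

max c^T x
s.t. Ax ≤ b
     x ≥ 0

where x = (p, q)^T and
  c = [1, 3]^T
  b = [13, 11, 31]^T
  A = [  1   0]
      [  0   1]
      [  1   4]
Minimize: z = 13y1 + 11y2 + 31y3

Subject to:
  C1: -y1 - y3 ≤ -1
  C2: -y2 - 4y3 ≤ -3
  y1, y2, y3 ≥ 0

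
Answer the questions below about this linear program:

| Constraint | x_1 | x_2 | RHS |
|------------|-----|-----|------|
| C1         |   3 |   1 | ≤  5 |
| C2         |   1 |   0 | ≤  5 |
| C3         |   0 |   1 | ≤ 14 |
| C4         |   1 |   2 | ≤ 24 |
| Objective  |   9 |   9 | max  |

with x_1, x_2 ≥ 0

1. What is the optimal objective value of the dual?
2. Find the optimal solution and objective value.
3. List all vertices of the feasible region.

1. 45 (by strong duality, equal to the primal optimum)
2. x_1 = 0, x_2 = 5, z = 45
3. (0, 0), (1.667, 0), (0, 5)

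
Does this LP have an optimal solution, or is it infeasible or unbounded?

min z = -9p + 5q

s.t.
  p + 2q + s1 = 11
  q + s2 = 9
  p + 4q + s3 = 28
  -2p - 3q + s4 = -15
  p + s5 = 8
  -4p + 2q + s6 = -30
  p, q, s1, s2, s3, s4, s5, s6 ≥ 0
The point (8, 0) satisfies every constraint, so the LP is feasible; the constraints give p ≤ 8 and q ≤ 9, which with p, q ≥ 0 keep the feasible region inside a bounded box. A feasible, bounded LP attains a finite optimum at a vertex.

Bounded optimum: z* = -72 at (8, 0).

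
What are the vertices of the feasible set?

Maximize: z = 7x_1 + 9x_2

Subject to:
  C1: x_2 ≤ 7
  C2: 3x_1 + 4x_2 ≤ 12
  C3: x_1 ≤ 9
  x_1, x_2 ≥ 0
Each vertex is the intersection of two constraint boundaries that also satisfies all remaining constraints:
  x_1 = 0 and x_2 = 0 → (0, 0)
  3x_1 + 4x_2 = 12 and x_2 = 0 → (4, 0)
  3x_1 + 4x_2 = 12 and x_1 = 0 → (0, 3)

Vertices: (0, 0), (4, 0), (0, 3)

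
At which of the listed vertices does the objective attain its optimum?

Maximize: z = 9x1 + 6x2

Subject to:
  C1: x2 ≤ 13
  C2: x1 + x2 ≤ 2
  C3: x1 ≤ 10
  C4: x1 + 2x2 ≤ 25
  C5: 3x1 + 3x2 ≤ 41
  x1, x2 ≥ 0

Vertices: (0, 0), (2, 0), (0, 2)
(2, 0) with z = 18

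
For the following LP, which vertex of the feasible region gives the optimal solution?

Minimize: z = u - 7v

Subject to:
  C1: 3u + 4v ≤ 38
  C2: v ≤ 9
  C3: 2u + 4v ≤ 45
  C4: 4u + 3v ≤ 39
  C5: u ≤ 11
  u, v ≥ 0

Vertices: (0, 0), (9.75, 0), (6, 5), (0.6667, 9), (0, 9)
Evaluating z = u - 7v at each vertex:
  (0, 0): z = 0
  (9.75, 0): z = 9.75
  (6, 5): z = -29
  (0.6667, 9): z = -62.33
  (0, 9): z = -63

The smallest value is z = -63, attained at (0, 9).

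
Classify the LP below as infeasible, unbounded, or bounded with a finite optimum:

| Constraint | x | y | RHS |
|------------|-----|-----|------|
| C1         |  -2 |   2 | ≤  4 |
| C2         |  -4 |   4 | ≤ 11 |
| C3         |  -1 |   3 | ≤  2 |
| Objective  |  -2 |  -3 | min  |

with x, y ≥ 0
Feasible point: (0, 0) satisfies every constraint, so the LP is feasible.
Direction d = (1, 0): for each constraint row a, a·d ≤ 0 —
  (-2)(1) + (2)(0) = -2 ≤ 0
  (-4)(1) + (4)(0) = -4 ≤ 0
  (-1)(1) + (3)(0) = -1 ≤ 0
and d ≥ 0, so (0, 0) + t·d stays feasible for every t ≥ 0. Along this ray z = -2x - 3y changes by -2 per unit t, so z → −∞.

Unbounded: there is a feasible ray along which z → −∞.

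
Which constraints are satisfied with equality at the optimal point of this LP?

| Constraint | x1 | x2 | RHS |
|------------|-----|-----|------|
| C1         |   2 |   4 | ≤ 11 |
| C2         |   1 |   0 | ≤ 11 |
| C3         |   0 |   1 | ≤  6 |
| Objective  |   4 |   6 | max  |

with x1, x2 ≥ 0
Optimal: x1 = 5.5, x2 = 0
Binding: C1, x2 ≥ 0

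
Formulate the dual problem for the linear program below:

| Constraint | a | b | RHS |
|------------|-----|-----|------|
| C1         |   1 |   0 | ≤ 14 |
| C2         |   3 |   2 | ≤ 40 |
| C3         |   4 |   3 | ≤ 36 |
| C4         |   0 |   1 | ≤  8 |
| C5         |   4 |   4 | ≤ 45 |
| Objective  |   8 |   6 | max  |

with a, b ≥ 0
Minimize: z = 14y1 + 40y2 + 36y3 + 8y4 + 45y5

Subject to:
  C1: -y1 - 3y2 - 4y3 - 4y5 ≤ -8
  C2: -2y2 - 3y3 - y4 - 4y5 ≤ -6
  y1, y2, y3, y4, y5 ≥ 0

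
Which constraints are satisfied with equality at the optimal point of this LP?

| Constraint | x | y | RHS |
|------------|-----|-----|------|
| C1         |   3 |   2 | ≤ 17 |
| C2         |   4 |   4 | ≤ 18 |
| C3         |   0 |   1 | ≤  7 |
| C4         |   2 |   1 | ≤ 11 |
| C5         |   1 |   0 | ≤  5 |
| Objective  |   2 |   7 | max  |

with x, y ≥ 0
Optimal: x = 0, y = 4.5
Binding: C2, x ≥ 0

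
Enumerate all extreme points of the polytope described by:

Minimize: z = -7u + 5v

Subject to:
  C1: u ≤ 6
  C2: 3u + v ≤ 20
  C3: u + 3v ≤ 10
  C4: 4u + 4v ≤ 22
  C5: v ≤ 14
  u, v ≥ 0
Each vertex is the intersection of two constraint boundaries that also satisfies all remaining constraints:
  u = 0 and v = 0 → (0, 0)
  4u + 4v = 22 and v = 0 → (5.5, 0)
  u + 3v = 10 and 4u + 4v = 22 → (3.25, 2.25)
  u + 3v = 10 and u = 0 → (0, 3.333)

Vertices: (0, 0), (5.5, 0), (3.25, 2.25), (0, 3.333)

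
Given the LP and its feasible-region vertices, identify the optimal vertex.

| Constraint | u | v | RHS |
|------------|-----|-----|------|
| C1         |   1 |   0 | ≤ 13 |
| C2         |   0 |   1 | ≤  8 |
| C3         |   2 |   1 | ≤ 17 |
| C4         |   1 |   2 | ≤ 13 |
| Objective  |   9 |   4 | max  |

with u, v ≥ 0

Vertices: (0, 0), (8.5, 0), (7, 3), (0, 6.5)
(8.5, 0) with z = 76.5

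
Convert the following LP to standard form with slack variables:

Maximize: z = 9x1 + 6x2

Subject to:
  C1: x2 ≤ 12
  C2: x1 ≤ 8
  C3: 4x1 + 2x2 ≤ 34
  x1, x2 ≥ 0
max z = 9x1 + 6x2

s.t.
  x2 + s1 = 12
  x1 + s2 = 8
  4x1 + 2x2 + s3 = 34
  x1, x2, s1, s2, s3 ≥ 0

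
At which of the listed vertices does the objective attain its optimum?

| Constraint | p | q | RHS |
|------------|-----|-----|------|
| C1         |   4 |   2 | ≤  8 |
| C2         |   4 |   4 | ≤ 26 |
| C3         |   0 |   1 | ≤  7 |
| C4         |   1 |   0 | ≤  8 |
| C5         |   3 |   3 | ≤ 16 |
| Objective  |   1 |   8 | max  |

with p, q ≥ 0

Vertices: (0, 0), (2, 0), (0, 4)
(0, 4) with z = 32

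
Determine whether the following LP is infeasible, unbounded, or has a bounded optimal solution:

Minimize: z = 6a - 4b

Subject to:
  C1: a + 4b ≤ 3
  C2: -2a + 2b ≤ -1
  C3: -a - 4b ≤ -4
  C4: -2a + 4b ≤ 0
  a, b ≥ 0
C1 requires a + 4b ≤ 3, while C3 (-a - 4b ≤ -4) is equivalent to a + 4b ≥ 4. Together they would need 4 ≤ a + 4b ≤ 3, which is impossible since 4 > 3. No point satisfies all constraints.

Infeasible — the constraint set is empty.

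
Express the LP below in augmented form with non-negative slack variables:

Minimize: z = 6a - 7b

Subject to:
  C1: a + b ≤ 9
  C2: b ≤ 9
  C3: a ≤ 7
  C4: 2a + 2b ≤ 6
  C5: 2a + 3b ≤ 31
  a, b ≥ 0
min z = 6a - 7b

s.t.
  a + b + s1 = 9
  b + s2 = 9
  a + s3 = 7
  2a + 2b + s4 = 6
  2a + 3b + s5 = 31
  a, b, s1, s2, s3, s4, s5 ≥ 0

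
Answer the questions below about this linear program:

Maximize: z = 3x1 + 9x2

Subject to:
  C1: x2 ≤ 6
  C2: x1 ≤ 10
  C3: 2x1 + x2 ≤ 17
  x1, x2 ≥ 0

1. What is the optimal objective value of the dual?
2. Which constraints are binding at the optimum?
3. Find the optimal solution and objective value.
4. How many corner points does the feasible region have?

1. 70.5 (by strong duality, equal to the primal optimum)
2. C1, C3
3. x1 = 5.5, x2 = 6, z = 70.5
4. 4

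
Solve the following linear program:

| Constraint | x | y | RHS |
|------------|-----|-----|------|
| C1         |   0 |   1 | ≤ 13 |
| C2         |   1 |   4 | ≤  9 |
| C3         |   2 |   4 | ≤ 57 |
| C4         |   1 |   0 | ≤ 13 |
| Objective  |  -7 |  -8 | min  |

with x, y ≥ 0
Each vertex is the intersection of two constraint boundaries that also satisfies all remaining constraints:
  x = 0 and y = 0 → (0, 0)
  x + 4y = 9 and y = 0 → (9, 0)
  x + 4y = 9 and x = 0 → (0, 2.25)

Evaluating z = -7x - 8y at each vertex:
  (0, 0): z = 0
  (9, 0): z = -63
  (0, 2.25): z = -18

The minimum is at (9, 0) with z = -63.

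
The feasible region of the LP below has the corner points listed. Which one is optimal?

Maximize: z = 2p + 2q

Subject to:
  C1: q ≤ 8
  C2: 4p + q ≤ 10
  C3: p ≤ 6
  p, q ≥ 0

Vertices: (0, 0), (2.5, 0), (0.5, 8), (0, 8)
Evaluating z = 2p + 2q at each vertex:
  (0, 0): z = 0
  (2.5, 0): z = 5
  (0.5, 8): z = 17
  (0, 8): z = 16

The largest value is z = 17, attained at (0.5, 8).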